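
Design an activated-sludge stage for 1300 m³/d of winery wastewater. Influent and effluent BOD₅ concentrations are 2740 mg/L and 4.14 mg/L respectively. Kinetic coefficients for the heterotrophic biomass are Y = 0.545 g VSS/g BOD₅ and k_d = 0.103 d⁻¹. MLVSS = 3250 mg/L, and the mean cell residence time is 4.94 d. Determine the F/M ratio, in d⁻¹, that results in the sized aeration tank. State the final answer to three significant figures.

F/M ≈ 0.561 d⁻¹

From the SRT design equation V = Y Q (S₀−S) θ_c / [X (1 + k_d θ_c)] = 0.545 × 1300 × (2740 − 4.14) × 4.94 / [3250 × (1 + 0.103 × 4.94)] = 9.58×10^6 / 4904 = 1953 m³.
F/M = applied load / biomass = Q·S₀/(V·X) = 1300 × 2740 / (1953 × 3250) = 0.5613 d⁻¹.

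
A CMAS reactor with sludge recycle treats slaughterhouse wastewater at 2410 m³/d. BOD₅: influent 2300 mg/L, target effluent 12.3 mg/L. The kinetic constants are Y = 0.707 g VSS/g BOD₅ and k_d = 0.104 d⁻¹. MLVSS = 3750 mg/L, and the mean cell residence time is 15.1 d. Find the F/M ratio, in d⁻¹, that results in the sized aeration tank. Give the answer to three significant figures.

Steady-state biomass mass balance: V·X·(1 + k_d·θ_c) = Y·Q·(S₀ − S)·θ_c, so V = 0.707 × 2410 × (2300 − 12.3) × 15.1 / [3750 × (1 + 0.104 × 15.1)] = 5.89×10^7 / 9639 = 6106 m³.
Food-to-microorganism ratio F/M = Q S₀ / (V X) = 2410 × 2300 / (6106 × 3750) = 0.2421 d⁻¹.

F/M ≈ 0.242 d⁻¹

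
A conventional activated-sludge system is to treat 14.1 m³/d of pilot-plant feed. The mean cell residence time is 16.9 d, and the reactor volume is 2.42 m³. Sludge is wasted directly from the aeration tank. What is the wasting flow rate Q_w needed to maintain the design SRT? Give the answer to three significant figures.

Q_w ≈ 0.143 m³/d

Wasting from the aeration tank: Q_w = V / θ_c = 2.420 / 16.9 = 0.1432 m³/d.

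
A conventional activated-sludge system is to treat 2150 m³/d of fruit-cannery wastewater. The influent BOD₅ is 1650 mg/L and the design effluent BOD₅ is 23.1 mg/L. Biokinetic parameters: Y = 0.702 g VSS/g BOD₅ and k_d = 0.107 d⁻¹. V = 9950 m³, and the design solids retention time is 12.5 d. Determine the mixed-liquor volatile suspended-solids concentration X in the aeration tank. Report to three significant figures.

X ≈ 1320 mg/L

From V·X·(1 + k_d·θ_c) = Y·Q·(S₀ − S)·θ_c: X = 0.702 × 2150 × (1650 − 23.1) × 12.5 / [9950 × (1 + 0.107 × 12.5)] = 1320 mg/L.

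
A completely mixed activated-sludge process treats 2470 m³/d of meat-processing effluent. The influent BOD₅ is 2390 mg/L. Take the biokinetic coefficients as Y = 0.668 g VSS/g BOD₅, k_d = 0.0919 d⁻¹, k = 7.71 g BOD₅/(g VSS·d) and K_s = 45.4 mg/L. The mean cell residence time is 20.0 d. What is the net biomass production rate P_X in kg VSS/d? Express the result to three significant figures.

Effluent substrate depends only on kinetics and SRT: S = K_s(1 + k_d θ_c) / [θ_c(Yk − k_d) − 1] = 45.4 × (1 + 0.0919 × 20.0) / [20.0 × (0.668 × 7.71 − 0.0919) − 1] = 128.8 / 100.2 = 1.286 mg/L.
The observed yield is Y_obs = Y/(1 + k_d·θ_c) = 0.668 / (1 + 0.0919 × 20.0) = 0.668 / 2.838 = 0.2354 g VSS per g BOD₅ removed.
Mass of BOD₅ removed per day: Q(S₀ − S) = 2470 × 2389 g/m³ = 5900 kg/d.
Biomass produced: P_X = Y_obs·Q·ΔS = 0.2354 × 5900 ≈ 1389 kg VSS/d.

P_X ≈ 1390 kg VSS/d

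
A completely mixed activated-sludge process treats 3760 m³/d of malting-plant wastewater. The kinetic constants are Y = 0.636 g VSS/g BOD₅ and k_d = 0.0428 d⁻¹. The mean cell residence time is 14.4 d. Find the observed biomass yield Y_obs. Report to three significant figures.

The observed yield is Y_obs = Y/(1 + k_d·θ_c) = 0.636 / (1 + 0.0428 × 14.4) = 0.636 / 1.616 = 0.3935 g VSS per g BOD₅ removed.

Y_obs ≈ 0.393 g VSS/g BOD₅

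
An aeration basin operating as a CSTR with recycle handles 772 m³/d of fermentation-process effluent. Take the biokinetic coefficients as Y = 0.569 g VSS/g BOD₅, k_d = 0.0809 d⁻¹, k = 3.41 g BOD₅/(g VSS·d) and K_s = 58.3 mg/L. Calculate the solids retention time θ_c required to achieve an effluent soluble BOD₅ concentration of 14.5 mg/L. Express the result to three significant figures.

θ_c ≈ 3.27 d

From 1/θ_c = Y·k·S/(K_s + S) − k_d: Y·k·S/(K_s+S) = 0.569 × 3.41 × 14.5 / (58.3 + 14.5) = 0.3865 d⁻¹.
Then 1/θ_c = μ − k_d = 0.3865 − 0.0809 = 0.3056 d⁻¹, giving θ_c = 3.273 d.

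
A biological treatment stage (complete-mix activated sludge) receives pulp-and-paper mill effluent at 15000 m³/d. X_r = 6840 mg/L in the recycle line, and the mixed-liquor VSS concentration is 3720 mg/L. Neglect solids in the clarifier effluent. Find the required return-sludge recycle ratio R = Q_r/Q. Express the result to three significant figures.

R ≈ 1.19

R = Q_r/Q = X/(X_r − X) = 3720 / (6840 − 3720) = 1.192.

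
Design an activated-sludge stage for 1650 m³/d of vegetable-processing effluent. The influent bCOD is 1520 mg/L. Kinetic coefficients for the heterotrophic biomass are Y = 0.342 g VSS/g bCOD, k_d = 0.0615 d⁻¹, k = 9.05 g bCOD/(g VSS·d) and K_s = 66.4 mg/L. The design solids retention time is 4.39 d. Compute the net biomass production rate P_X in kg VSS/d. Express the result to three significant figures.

From the Monod/SRT balance for a CMAS, S = K_s·(1+k_d θ_c)/[θ_c·(Y k − k_d) − 1] = 66.4 × (1 + 0.0615 × 4.39) / [4.39 × (0.342 × 9.05 − 0.0615) − 1] = 84.33 / 12.32 = 6.846 mg/L.
The observed yield is Y_obs = Y/(1 + k_d·θ_c) = 0.342 / (1 + 0.0615 × 4.39) = 0.342 / 1.270 = 0.2693 g VSS per g bCOD removed.
Substrate removed = Q·(S₀ − S) = 1650 m³/d × (1520 − 6.85) g/m³ = 2.5×10^6 g/d = 2497 kg/d.
So the net sludge growth is P_X = 0.2693 × 2497 = 672.3 kg VSS/d.

P_X ≈ 672 kg VSS/d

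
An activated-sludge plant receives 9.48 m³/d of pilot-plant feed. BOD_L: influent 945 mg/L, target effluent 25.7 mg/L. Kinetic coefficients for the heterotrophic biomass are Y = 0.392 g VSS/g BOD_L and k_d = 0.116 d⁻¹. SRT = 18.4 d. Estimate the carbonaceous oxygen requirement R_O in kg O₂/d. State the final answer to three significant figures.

Correct the yield for decay: Y_obs = Y/(1 + k_d θ_c) = 0.392 / (1 + 0.116 × 18.4) = 0.392 / 3.134 = 0.1251.
Q·(S₀ − S) = 9.48 × (945 − 25.7) × 10⁻³ = 8.715 kg/d removed.
Net sludge production P_X = 0.1251 × 8.715 = 1.090 kg VSS/d.
R_O = Q·ΔS − 1.42 P_X = 8.715 − 1.548 = 7.167 kg O₂/d.

R_O ≈ 7.17 kg O₂/d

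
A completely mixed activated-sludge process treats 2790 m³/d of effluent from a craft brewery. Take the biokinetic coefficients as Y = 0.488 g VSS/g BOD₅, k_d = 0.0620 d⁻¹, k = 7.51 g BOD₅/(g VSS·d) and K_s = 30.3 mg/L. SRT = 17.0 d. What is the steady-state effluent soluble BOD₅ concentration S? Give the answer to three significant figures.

From the Monod/SRT balance for a CMAS, S = K_s·(1+k_d θ_c)/[θ_c·(Y k − k_d) − 1] = 30.3 × (1 + 0.0620 × 17.0) / [17.0 × (0.488 × 7.51 − 0.0620) − 1] = 62.24 / 60.25 = 1.033 mg/L.

S ≈ 1.03 mg/L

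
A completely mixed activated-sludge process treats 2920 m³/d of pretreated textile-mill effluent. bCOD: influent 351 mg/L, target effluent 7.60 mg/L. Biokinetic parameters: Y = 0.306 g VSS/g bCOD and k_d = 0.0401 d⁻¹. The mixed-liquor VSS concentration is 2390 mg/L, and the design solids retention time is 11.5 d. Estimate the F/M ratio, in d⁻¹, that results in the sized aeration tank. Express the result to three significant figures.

F/M ≈ 0.424 d⁻¹

Rearranging the biomass balance for a CMAS with decay, V = Y·Q·ΔS·θ_c / [X·(1+k_d θ_c)] = 0.306 × 2920 × (351 − 7.60) × 11.5 / [2390 × (1 + 0.0401 × 11.5)] = 3.53×10^6 / 3492 = 1010 m³.
F/M = applied load / biomass = Q·S₀/(V·X) = 2920 × 351 / (1010 × 2390) = 0.4244 d⁻¹.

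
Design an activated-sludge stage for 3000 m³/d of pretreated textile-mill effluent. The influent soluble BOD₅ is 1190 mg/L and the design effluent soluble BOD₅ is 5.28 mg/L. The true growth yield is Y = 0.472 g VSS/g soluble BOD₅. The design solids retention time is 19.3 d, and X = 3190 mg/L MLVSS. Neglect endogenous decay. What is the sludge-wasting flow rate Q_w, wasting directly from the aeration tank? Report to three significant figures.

Biomass mass balance (decay neglected): V·X = Y·Q·(S₀ − S)·θ_c, so V = 0.472 × 3000 × (1190 − 5.28) × 19.3 / 3190 = 10150 m³.
For wasting at MLVSS concentration, Q_w = V/θ_c = 10150/19.3 = 525.9 m³/d.

Q_w ≈ 526 m³/d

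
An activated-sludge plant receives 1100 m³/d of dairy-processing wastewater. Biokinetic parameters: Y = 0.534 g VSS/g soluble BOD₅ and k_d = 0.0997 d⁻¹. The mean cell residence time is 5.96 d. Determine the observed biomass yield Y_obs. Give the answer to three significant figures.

Y_obs ≈ 0.335 g VSS/g soluble BOD₅

Y_obs = Y / (1 + k_d θ_c) = 0.534 / (1 + 0.0997 × 5.96) = 0.534 / 1.594 = 0.3350.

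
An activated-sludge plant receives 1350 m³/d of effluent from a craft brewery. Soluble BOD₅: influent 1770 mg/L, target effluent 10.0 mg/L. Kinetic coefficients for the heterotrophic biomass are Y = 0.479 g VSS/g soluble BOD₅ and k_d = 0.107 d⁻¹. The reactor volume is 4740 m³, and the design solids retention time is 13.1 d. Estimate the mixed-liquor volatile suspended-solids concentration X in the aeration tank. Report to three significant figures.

X = Y·Q·ΔS·θ_c / [V·(1 + k_d θ_c)] = 0.479 × 1350 × (1770 − 10.0) × 13.1 / [4740 × (1 + 0.107 × 13.1)] = 1310 mg/L.

X ≈ 1310 mg/L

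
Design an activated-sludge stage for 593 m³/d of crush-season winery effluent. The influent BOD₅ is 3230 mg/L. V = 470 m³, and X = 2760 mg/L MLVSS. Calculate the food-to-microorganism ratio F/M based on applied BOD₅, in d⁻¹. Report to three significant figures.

F/M ≈ 1.48 d⁻¹

F/M = Q·S₀ / (V·X) = 593 × 3230 / (470.0 × 2760) = 1.477 g BOD₅·(g VSS·d)⁻¹.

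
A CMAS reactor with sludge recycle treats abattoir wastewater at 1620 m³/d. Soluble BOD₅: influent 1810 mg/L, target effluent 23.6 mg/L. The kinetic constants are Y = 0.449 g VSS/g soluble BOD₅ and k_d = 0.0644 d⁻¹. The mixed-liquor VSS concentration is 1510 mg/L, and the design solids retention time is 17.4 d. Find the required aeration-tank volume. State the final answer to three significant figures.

Steady-state biomass mass balance: V·X·(1 + k_d·θ_c) = Y·Q·(S₀ − S)·θ_c, so V = 0.449 × 1620 × (1810 − 23.6) × 17.4 / [1510 × (1 + 0.0644 × 17.4)] = 2.26×10^7 / 3202 = 7061 m³.

V ≈ 7060 m³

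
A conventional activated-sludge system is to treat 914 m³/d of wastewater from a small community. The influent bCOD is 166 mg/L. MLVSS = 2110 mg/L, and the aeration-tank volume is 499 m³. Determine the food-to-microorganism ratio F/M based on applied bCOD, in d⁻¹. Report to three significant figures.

F/M ≈ 0.144 d⁻¹

Food-to-microorganism ratio F/M = Q S₀ / (V X) = 914 × 166 / (499.0 × 2110) = 0.1441 d⁻¹.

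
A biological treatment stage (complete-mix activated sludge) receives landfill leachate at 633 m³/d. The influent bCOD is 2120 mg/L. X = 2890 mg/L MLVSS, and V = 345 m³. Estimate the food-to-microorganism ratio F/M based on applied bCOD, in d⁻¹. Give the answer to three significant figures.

F/M ≈ 1.35 d⁻¹

Food-to-microorganism ratio F/M = Q S₀ / (V X) = 633 × 2120 / (345.0 × 2890) = 1.346 d⁻¹.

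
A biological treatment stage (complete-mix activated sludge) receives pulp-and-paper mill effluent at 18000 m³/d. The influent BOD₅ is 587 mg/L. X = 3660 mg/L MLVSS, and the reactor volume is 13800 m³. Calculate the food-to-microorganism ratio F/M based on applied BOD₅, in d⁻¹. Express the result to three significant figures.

F/M ≈ 0.209 d⁻¹

F/M = Q·S₀ / (V·X) = 18000 × 587 / (13800 × 3660) = 0.2092 g BOD₅·(g VSS·d)⁻¹.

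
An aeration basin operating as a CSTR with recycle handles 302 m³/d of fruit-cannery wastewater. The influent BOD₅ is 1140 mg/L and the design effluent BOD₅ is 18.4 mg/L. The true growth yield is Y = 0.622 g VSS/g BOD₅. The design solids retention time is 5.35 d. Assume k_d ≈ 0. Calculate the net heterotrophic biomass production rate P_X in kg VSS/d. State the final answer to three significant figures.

Since k_d ≈ 0, Y_obs = Y = 0.622 g VSS/g BOD₅.
Q·(S₀ − S) = 302 × (1140 − 18.4) × 10⁻³ = 338.7 kg/d removed.
So the net sludge growth is P_X = 0.6220 × 338.7 = 210.7 kg VSS/d.

P_X ≈ 211 kg VSS/d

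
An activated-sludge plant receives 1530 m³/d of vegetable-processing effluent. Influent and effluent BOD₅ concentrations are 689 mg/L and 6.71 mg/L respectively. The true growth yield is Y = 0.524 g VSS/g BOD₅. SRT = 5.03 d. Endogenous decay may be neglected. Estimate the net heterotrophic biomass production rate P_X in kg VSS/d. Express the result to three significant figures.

P_X ≈ 547 kg VSS/d

No decay correction is needed, so Y_obs = Y = 0.524.
ΔS = 689 − 6.71 = 682.3 mg/L, so the substrate removal rate is 1530 × 682.3/1000 = 1044 kg BOD₅/d.
Biomass produced: P_X = Y_obs·Q·ΔS = 0.5240 × 1044 ≈ 547.0 kg VSS/d.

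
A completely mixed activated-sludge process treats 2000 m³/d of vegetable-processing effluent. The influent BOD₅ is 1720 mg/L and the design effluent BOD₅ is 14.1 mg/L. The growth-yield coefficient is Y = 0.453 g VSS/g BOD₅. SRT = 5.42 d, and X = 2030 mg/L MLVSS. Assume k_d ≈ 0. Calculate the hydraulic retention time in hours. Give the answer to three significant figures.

V·X = Y·Q·ΔS·θ_c gives V = 0.453 × 2000 × (1720 − 14.1) × 5.42 / 2030 = 4127 m³.
Hydraulic retention time τ = V/Q = 4127 / 2000 = 2.063 d = 49.52 h.

τ ≈ 49.5 h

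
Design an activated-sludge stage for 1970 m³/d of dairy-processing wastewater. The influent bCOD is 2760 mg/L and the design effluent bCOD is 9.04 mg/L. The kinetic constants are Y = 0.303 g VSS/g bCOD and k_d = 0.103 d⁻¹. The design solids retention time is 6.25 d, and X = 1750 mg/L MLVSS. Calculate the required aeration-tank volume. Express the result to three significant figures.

Rearranging the biomass balance for a CMAS with decay, V = Y·Q·ΔS·θ_c / [X·(1+k_d θ_c)] = 0.303 × 1970 × (2760 − 9.04) × 6.25 / [1750 × (1 + 0.103 × 6.25)] = 1.03×10^7 / 2877 = 3568 m³.

V ≈ 3570 m³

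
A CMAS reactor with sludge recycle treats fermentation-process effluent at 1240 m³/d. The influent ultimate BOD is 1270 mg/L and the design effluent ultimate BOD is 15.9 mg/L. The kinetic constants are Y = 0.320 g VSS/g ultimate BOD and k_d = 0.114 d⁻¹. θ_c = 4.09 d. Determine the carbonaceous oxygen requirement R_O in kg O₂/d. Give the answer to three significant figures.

R_O ≈ 1070 kg O₂/d

Y_obs = Y / (1 + k_d θ_c) = 0.320 / (1 + 0.114 × 4.09) = 0.320 / 1.466 = 0.2182.
Substrate removed = Q·(S₀ − S) = 1240 m³/d × (1270 − 15.9) g/m³ = 1.56×10^6 g/d = 1555 kg/d.
Net sludge production P_X = 0.2182 × 1555 = 339.4 kg VSS/d.
Carbonaceous O₂ demand = substrate oxidised − cell-mass equivalent = 1555 − 1.42 × 339.4 = 1073 kg O₂/d.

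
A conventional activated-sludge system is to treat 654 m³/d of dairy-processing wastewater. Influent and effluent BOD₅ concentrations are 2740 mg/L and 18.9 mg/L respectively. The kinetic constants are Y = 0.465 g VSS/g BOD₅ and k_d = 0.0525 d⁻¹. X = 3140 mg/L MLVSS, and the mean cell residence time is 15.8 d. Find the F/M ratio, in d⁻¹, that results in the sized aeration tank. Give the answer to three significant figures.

Steady-state biomass mass balance: V·X·(1 + k_d·θ_c) = Y·Q·(S₀ − S)·θ_c, so V = 0.465 × 654 × (2740 − 18.9) × 15.8 / [3140 × (1 + 0.0525 × 15.8)] = 1.31×10^7 / 5745 = 2276 m³.
F/M = applied load / biomass = Q·S₀/(V·X) = 654 × 2740 / (2276 × 3140) = 0.2507 d⁻¹.

F/M ≈ 0.251 d⁻¹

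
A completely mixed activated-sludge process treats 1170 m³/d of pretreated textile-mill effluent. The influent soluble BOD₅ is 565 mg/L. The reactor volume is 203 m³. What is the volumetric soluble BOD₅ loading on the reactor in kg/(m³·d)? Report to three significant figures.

Applied soluble BOD₅ load per unit volume = Q·S₀/V = (1170 × 565/1000)/203.0 = 3.256 kg soluble BOD₅·m⁻³·d⁻¹.

L_v ≈ 3.26 kg soluble BOD₅/(m³·d)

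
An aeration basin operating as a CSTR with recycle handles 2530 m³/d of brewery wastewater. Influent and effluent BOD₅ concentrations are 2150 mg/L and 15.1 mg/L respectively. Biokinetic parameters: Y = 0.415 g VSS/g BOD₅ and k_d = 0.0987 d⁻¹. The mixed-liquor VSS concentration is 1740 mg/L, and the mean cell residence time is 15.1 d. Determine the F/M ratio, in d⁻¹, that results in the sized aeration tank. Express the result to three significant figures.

F/M ≈ 0.400 d⁻¹

Steady-state biomass mass balance: V·X·(1 + k_d·θ_c) = Y·Q·(S₀ − S)·θ_c, so V = 0.415 × 2530 × (2150 − 15.1) × 15.1 / [1740 × (1 + 0.0987 × 15.1)] = 3.38×10^7 / 4333 = 7811 m³.
Food-to-microorganism ratio F/M = Q S₀ / (V X) = 2530 × 2150 / (7811 × 1740) = 0.4002 d⁻¹.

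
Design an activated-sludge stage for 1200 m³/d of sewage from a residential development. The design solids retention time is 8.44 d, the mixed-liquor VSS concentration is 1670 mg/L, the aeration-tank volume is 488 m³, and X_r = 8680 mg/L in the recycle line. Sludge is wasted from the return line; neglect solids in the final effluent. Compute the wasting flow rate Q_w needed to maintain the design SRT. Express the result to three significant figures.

Q_w = (V·X)/(θ_c X_r) = 488.0 × 1670 / (8.44 × 8680) = 11.12 m³/d.

Q_w ≈ 11.1 m³/d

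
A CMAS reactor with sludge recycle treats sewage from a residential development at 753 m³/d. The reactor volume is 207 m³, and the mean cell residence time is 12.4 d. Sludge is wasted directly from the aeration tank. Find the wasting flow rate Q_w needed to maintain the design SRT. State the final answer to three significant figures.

Q_w ≈ 16.7 m³/d

With mixed-liquor wasting, θ_c = V/Q_w, so Q_w = V/θ_c = 207.0/12.4 = 16.69 m³/d.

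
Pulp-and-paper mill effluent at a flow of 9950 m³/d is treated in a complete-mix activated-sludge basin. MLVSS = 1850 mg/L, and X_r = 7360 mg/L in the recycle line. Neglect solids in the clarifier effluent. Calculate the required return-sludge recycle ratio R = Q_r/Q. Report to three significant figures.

R ≈ 0.336

Mass balance around the secondary clarifier (neglecting effluent solids): R = X / (X_r − X) = 1850 / (7360 − 1850) = 0.3358.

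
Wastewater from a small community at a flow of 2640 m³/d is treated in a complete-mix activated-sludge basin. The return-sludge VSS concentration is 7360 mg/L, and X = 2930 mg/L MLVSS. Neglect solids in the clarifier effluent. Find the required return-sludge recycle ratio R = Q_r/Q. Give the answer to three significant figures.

R ≈ 0.661

Mass balance around the secondary clarifier (neglecting effluent solids): R = X / (X_r − X) = 2930 / (7360 − 2930) = 0.6614.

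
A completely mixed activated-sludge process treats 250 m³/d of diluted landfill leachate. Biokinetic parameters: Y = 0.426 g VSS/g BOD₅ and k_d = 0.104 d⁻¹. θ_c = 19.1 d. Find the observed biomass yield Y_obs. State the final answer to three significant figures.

Y_obs = Y / (1 + k_d θ_c) = 0.426 / (1 + 0.104 × 19.1) = 0.426 / 2.986 = 0.1426.

Y_obs ≈ 0.143 g VSS/g BOD₅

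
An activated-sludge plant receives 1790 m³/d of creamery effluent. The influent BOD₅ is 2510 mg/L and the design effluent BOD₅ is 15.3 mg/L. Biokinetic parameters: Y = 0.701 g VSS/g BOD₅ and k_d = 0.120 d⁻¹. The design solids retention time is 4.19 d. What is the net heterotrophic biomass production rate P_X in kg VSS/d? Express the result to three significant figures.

Observed yield with endogenous decay: Y_obs = Y / (1 + k_d·θ_c) = 0.701 / (1 + 0.120 × 4.19) = 0.701 / 1.503 = 0.4665 g VSS/g BOD₅.
Mass of BOD₅ removed per day: Q(S₀ − S) = 1790 × 2495 g/m³ = 4466 kg/d.
Net biomass production P_X = Y_obs × Q·(S₀ − S) = 0.4665 × 4466 = 2083 kg VSS/d.

P_X ≈ 2080 kg VSS/d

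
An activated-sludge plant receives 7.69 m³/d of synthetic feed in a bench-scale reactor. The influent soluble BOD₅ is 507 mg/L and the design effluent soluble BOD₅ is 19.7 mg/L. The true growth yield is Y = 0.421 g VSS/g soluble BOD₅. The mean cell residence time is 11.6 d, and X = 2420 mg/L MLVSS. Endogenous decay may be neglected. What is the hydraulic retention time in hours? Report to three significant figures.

τ ≈ 23.6 h

With k_d = 0 the design equation reduces to V = Y Q (S₀−S) θ_c / X = 0.421 × 7.69 × (507 − 19.7) × 11.6 / 2420 = 7.562 m³.
τ = V/Q = 7.562/7.69 = 0.9834 d, or 23.60 h.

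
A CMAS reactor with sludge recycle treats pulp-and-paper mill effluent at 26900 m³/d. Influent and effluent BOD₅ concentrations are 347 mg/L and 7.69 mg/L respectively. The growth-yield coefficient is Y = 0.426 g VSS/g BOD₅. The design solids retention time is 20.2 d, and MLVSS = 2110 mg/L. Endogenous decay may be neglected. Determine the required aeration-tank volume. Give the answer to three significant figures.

V ≈ 37200 m³

V·X = Y·Q·ΔS·θ_c gives V = 0.426 × 26900 × (347 − 7.69) × 20.2 / 2110 = 37224 m³.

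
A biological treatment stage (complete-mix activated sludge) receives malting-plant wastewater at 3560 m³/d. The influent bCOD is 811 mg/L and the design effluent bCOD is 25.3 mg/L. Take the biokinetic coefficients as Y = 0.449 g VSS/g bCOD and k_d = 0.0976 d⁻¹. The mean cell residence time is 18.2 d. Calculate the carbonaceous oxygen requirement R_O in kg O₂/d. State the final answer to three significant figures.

R_O ≈ 2150 kg O₂/d

Observed yield with endogenous decay: Y_obs = Y / (1 + k_d·θ_c) = 0.449 / (1 + 0.0976 × 18.2) = 0.449 / 2.776 = 0.1617 g VSS/g bCOD.
Q·(S₀ − S) = 3560 × (811 − 25.3) × 10⁻³ = 2797 kg/d removed.
Net sludge production P_X = 0.1617 × 2797 = 452.4 kg VSS/d.
R_O = Q·ΔS − 1.42 P_X = 2797 − 642.4 = 2155 kg O₂/d.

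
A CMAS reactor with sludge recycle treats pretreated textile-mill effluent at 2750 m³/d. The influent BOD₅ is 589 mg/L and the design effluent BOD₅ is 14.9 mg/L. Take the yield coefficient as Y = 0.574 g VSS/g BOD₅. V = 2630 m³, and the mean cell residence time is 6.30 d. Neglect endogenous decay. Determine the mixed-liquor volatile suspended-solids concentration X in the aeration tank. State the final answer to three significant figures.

Without decay, X = Y Q (S₀−S) θ_c / V = 0.574 × 2750 × (589 − 14.9) × 6.30 / 2630 = 2171 mg/L.

X ≈ 2170 mg/L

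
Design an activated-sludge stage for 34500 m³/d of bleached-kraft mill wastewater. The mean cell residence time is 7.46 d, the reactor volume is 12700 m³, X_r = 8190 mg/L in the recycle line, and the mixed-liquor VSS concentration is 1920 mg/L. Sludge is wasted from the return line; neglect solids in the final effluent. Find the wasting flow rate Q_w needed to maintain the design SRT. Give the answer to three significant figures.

Q_w = (V·X)/(θ_c X_r) = 12700 × 1920 / (7.46 × 8190) = 399.1 m³/d.

Q_w ≈ 399 m³/d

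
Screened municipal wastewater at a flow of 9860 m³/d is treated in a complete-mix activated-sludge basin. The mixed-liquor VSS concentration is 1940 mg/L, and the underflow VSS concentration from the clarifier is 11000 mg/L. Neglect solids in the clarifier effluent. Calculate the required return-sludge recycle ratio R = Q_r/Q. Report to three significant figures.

R = Q_r/Q = X/(X_r − X) = 1940 / (11000 − 1940) = 0.2141.

R ≈ 0.214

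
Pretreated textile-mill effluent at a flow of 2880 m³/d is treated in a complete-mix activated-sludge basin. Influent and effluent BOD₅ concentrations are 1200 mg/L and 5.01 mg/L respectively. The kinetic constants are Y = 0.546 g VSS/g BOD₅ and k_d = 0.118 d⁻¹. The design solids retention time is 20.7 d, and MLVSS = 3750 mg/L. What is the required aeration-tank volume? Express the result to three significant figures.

V ≈ 3010 m³

Rearranging the biomass balance for a CMAS with decay, V = Y·Q·ΔS·θ_c / [X·(1+k_d θ_c)] = 0.546 × 2880 × (1200 − 5.01) × 20.7 / [3750 × (1 + 0.118 × 20.7)] = 3.89×10^7 / 12910 = 3013 m³.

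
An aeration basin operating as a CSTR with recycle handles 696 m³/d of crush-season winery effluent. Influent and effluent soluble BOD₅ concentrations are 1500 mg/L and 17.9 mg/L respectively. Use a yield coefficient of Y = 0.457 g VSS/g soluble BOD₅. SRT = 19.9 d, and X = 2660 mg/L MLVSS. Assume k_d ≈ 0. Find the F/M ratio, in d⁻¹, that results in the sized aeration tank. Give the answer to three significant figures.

F/M ≈ 0.111 d⁻¹

With k_d = 0 the design equation reduces to V = Y Q (S₀−S) θ_c / X = 0.457 × 696 × (1500 − 17.9) × 19.9 / 2660 = 3527 m³.
F/M = applied load / biomass = Q·S₀/(V·X) = 696 × 1500 / (3527 × 2660) = 0.1113 d⁻¹.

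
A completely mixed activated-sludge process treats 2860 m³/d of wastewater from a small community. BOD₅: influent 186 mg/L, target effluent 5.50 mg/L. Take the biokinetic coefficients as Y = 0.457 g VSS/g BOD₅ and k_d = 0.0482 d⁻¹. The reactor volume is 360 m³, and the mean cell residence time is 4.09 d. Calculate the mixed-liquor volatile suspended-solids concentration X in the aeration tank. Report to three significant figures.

X ≈ 2240 mg/L

X = Y·Q·ΔS·θ_c / [V·(1 + k_d θ_c)] = 0.457 × 2860 × (186 − 5.50) × 4.09 / [360 × (1 + 0.0482 × 4.09)] = 2239 mg/L.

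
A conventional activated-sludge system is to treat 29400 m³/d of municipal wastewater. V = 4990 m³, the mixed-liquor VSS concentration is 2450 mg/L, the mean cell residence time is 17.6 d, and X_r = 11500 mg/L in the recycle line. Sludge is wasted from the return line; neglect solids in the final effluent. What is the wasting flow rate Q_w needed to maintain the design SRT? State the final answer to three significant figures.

Q_w ≈ 60.4 m³/d

Q_w = (V·X)/(θ_c X_r) = 4990 × 2450 / (17.6 × 11500) = 60.40 m³/d.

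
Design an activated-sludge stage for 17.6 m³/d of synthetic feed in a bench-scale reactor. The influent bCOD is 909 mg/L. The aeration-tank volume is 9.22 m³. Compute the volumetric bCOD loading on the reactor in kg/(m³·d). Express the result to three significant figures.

Applied bCOD load per unit volume = Q·S₀/V = (17.6 × 909/1000)/9.220 = 1.735 kg bCOD·m⁻³·d⁻¹.

L_v ≈ 1.74 kg bCOD/(m³·d)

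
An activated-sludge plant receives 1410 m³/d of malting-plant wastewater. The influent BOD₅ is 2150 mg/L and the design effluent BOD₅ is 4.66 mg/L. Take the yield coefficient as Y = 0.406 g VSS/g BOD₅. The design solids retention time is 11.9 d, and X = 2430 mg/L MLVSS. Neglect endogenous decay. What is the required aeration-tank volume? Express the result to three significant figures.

With k_d = 0 the design equation reduces to V = Y Q (S₀−S) θ_c / X = 0.406 × 1410 × (2150 − 4.66) × 11.9 / 2430 = 6014 m³.

V ≈ 6010 m³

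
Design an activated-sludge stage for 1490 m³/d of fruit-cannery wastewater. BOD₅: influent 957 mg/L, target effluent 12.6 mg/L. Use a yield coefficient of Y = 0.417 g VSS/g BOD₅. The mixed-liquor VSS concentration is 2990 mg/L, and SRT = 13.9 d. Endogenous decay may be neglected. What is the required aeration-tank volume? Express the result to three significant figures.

V ≈ 2730 m³

V·X = Y·Q·ΔS·θ_c gives V = 0.417 × 1490 × (957 − 12.6) × 13.9 / 2990 = 2728 m³.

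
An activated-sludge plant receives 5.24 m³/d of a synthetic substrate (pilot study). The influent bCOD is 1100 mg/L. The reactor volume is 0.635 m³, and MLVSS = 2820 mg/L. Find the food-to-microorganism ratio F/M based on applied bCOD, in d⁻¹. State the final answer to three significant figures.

F/M = Q·S₀ / (V·X) = 5.24 × 1100 / (0.6350 × 2820) = 3.219 g bCOD·(g VSS·d)⁻¹.

F/M ≈ 3.22 d⁻¹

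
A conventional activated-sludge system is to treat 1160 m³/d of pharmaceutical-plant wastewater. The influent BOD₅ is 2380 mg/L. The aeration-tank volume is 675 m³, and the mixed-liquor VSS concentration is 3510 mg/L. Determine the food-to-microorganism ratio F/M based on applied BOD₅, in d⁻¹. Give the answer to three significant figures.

F/M ≈ 1.17 d⁻¹

Food-to-microorganism ratio F/M = Q S₀ / (V X) = 1160 × 2380 / (675.0 × 3510) = 1.165 d⁻¹.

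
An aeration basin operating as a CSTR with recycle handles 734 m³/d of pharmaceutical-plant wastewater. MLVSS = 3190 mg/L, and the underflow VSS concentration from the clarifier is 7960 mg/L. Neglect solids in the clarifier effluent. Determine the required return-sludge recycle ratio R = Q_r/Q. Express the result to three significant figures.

Solids balance on the clarifier gives (1+R)X = R·X_r, so R = X/(X_r − X) = 3190 / (7960 − 3190) = 0.6688.

R ≈ 0.669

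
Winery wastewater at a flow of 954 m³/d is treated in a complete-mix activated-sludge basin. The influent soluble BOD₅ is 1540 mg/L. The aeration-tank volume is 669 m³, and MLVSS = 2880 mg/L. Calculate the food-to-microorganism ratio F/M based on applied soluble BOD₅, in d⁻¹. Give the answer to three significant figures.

F/M = Q·S₀ / (V·X) = 954 × 1540 / (669.0 × 2880) = 0.7625 g soluble BOD₅·(g VSS·d)⁻¹.

F/M ≈ 0.763 d⁻¹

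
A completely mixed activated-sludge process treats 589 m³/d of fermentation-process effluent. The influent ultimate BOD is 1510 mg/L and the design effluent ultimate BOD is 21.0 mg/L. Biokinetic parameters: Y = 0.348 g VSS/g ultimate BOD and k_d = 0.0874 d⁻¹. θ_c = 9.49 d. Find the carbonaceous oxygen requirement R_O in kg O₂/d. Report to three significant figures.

Y_obs = Y / (1 + k_d θ_c) = 0.348 / (1 + 0.0874 × 9.49) = 0.348 / 1.829 = 0.1902.
ΔS = 1510 − 21.0 = 1489 mg/L, so the substrate removal rate is 589 × 1489/1000 = 877.0 kg ultimate BOD/d.
Net sludge production P_X = 0.1902 × 877.0 = 166.8 kg VSS/d.
Carbonaceous O₂ demand = substrate oxidised − cell-mass equivalent = 877.0 − 1.42 × 166.8 = 640.1 kg O₂/d.

R_O ≈ 640 kg O₂/d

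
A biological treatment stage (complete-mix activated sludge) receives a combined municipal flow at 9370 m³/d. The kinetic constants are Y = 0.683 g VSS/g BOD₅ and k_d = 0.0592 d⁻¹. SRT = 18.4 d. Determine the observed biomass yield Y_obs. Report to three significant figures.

Observed yield with endogenous decay: Y_obs = Y / (1 + k_d·θ_c) = 0.683 / (1 + 0.0592 × 18.4) = 0.683 / 2.089 = 0.3269 g VSS/g BOD₅.

Y_obs ≈ 0.327 g VSS/g BOD₅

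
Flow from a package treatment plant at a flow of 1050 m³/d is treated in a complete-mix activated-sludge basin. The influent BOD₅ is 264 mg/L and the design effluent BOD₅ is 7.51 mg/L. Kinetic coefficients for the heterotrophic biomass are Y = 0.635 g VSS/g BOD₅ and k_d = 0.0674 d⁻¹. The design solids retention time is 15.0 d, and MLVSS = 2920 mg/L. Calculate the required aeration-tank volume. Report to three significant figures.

Steady-state biomass mass balance: V·X·(1 + k_d·θ_c) = Y·Q·(S₀ − S)·θ_c, so V = 0.635 × 1050 × (264 − 7.51) × 15.0 / [2920 × (1 + 0.0674 × 15.0)] = 2.57×10^6 / 5872 = 436.8 m³.

V ≈ 437 m³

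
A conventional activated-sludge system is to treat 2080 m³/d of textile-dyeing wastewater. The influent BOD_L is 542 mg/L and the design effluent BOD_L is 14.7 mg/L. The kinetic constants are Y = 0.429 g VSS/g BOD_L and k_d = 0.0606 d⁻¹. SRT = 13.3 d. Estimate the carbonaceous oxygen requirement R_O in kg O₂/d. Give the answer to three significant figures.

Y_obs = Y / (1 + k_d θ_c) = 0.429 / (1 + 0.0606 × 13.3) = 0.429 / 1.806 = 0.2375.
Substrate removed = Q·(S₀ − S) = 2080 m³/d × (542 − 14.7) g/m³ = 1.1×10^6 g/d = 1097 kg/d.
Net sludge production P_X = 0.2375 × 1097 = 260.5 kg VSS/d.
R_O = Q·(S₀ − S) − 1.42·P_X = 1097 − 1.42 × 260.5 = 726.8 kg O₂/d.

R_O ≈ 727 kg O₂/d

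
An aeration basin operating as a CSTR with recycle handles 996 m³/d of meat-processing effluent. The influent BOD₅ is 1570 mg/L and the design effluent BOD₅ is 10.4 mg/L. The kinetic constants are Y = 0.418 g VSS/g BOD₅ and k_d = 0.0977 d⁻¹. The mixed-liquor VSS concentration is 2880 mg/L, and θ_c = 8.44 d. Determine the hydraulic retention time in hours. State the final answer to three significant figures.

τ ≈ 25.1 h

Steady-state biomass mass balance: V·X·(1 + k_d·θ_c) = Y·Q·(S₀ − S)·θ_c, so V = 0.418 × 996 × (1570 − 10.4) × 8.44 / [2880 × (1 + 0.0977 × 8.44)] = 5.48×10^6 / 5255 = 1043 m³.
Hydraulic retention time τ = V/Q = 1043 / 996 = 1.047 d = 25.13 h.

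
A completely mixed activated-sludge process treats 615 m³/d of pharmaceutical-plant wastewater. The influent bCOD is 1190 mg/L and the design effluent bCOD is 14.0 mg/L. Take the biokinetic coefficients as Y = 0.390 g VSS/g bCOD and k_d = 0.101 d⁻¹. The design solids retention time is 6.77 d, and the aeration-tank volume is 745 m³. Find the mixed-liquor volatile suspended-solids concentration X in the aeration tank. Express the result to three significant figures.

X ≈ 1520 mg/L

Solving the biomass balance for X: X = Y Q (S₀−S) θ_c / [V (1+k_d θ_c)] = 0.390 × 615 × (1190 − 14.0) × 6.77 / [745 × (1 + 0.101 × 6.77)] = 1522 mg/L.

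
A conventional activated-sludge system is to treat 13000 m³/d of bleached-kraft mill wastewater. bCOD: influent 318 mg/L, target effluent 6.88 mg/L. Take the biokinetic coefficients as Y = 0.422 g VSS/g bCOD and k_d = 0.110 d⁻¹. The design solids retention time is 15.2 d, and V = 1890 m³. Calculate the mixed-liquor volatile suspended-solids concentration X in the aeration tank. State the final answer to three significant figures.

X ≈ 5140 mg/L

X = Y·Q·ΔS·θ_c / [V·(1 + k_d θ_c)] = 0.422 × 13000 × (318 − 6.88) × 15.2 / [1890 × (1 + 0.110 × 15.2)] = 5137 mg/L.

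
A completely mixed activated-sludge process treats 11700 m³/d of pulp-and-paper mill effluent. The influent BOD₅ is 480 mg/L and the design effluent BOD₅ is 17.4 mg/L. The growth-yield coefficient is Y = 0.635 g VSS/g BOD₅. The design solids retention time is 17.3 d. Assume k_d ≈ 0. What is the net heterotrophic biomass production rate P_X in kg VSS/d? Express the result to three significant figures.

With endogenous decay neglected, the observed yield equals the true yield: Y_obs = Y = 0.635 g VSS/g BOD₅.
ΔS = 480 − 17.4 = 462.6 mg/L, so the substrate removal rate is 11700 × 462.6/1000 = 5412 kg BOD₅/d.
So the net sludge growth is P_X = 0.6350 × 5412 = 3437 kg VSS/d.

P_X ≈ 3440 kg VSS/d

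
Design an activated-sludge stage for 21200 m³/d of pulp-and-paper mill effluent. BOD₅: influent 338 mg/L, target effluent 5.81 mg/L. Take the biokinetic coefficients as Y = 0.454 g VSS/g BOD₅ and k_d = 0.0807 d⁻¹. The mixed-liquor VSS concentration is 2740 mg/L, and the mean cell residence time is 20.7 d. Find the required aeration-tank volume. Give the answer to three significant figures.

V ≈ 9040 m³

Steady-state biomass mass balance: V·X·(1 + k_d·θ_c) = Y·Q·(S₀ − S)·θ_c, so V = 0.454 × 21200 × (338 − 5.81) × 20.7 / [2740 × (1 + 0.0807 × 20.7)] = 6.62×10^7 / 7317 = 9045 m³.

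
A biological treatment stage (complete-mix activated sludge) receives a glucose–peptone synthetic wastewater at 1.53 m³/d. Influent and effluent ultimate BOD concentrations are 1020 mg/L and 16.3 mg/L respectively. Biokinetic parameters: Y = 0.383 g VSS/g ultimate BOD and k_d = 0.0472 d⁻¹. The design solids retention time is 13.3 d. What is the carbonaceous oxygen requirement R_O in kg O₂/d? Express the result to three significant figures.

R_O ≈ 1.02 kg O₂/d

Observed yield with endogenous decay: Y_obs = Y / (1 + k_d·θ_c) = 0.383 / (1 + 0.0472 × 13.3) = 0.383 / 1.628 = 0.2353 g VSS/g ultimate BOD.
Q·(S₀ − S) = 1.53 × (1020 − 16.3) × 10⁻³ = 1.536 kg/d removed.
P_X = Y_obs·Q·(S₀ − S) = 0.2353 × 1.536 = 0.3613 kg VSS/d.
R_O = Q·ΔS − 1.42 P_X = 1.536 − 0.5131 = 1.023 kg O₂/d.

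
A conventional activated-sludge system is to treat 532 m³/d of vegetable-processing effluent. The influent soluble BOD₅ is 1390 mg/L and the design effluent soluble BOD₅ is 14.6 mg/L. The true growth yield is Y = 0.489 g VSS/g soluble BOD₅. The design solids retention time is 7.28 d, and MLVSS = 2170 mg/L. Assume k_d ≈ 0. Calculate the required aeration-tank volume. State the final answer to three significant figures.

V·X = Y·Q·ΔS·θ_c gives V = 0.489 × 532 × (1390 − 14.6) × 7.28 / 2170 = 1200 m³.

V ≈ 1200 m³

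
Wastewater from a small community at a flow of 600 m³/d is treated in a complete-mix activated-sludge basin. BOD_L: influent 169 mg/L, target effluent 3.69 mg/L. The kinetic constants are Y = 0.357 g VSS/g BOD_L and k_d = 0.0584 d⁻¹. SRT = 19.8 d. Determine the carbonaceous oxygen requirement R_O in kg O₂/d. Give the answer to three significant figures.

R_O ≈ 75.9 kg O₂/d

Correct the yield for decay: Y_obs = Y/(1 + k_d θ_c) = 0.357 / (1 + 0.0584 × 19.8) = 0.357 / 2.156 = 0.1656.
Substrate removed = Q·(S₀ − S) = 600 m³/d × (169 − 3.69) g/m³ = 9.92×10^4 g/d = 99.19 kg/d.
Biomass synthesised: P_X = Y_obs × 99.19 = 16.42 kg VSS/d.
Carbonaceous O₂ demand = substrate oxidised − cell-mass equivalent = 99.19 − 1.42 × 16.42 = 75.87 kg O₂/d.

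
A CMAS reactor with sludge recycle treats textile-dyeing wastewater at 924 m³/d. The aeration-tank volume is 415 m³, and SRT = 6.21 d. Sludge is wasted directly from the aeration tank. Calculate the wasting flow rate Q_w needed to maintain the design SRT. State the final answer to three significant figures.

Q_w ≈ 66.8 m³/d

For wasting at MLVSS concentration, Q_w = V/θ_c = 415.0/6.21 = 66.83 m³/d.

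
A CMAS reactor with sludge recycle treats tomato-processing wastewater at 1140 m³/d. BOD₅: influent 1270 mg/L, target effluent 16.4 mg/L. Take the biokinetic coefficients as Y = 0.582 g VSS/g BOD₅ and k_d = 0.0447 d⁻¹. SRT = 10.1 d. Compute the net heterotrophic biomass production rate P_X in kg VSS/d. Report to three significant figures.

Observed yield with endogenous decay: Y_obs = Y / (1 + k_d·θ_c) = 0.582 / (1 + 0.0447 × 10.1) = 0.582 / 1.451 = 0.4010 g VSS/g BOD₅.
ΔS = 1270 − 16.4 = 1254 mg/L, so the substrate removal rate is 1140 × 1254/1000 = 1429 kg BOD₅/d.
So the net sludge growth is P_X = 0.4010 × 1429 = 573.0 kg VSS/d.

P_X ≈ 573 kg VSS/d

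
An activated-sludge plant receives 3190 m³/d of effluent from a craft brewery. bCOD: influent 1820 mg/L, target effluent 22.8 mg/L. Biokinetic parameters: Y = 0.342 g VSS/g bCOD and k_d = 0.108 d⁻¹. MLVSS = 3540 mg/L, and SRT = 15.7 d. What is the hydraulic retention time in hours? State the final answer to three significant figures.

τ ≈ 24.3 h

Rearranging the biomass balance for a CMAS with decay, V = Y·Q·ΔS·θ_c / [X·(1+k_d θ_c)] = 0.342 × 3190 × (1820 − 22.8) × 15.7 / [3540 × (1 + 0.108 × 15.7)] = 3.08×10^7 / 9542 = 3226 m³.
Hydraulic retention time τ = V/Q = 3226 / 3190 = 1.011 d = 24.27 h.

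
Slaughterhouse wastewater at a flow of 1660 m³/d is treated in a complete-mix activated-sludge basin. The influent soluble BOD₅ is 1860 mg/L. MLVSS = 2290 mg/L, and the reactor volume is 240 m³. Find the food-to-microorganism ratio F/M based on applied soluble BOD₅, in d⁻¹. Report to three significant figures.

F/M ≈ 5.62 d⁻¹

F/M = applied load / biomass = Q·S₀/(V·X) = 1660 × 1860 / (240.0 × 2290) = 5.618 d⁻¹.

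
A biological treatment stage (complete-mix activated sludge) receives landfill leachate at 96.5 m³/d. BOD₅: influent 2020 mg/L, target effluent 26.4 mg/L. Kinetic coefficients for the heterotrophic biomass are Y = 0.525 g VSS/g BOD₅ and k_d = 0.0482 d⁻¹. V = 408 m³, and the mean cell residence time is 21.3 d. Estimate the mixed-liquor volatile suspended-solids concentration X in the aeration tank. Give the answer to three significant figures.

X = Y·Q·ΔS·θ_c / [V·(1 + k_d θ_c)] = 0.525 × 96.5 × (2020 − 26.4) × 21.3 / [408 × (1 + 0.0482 × 21.3)] = 2602 mg/L.

X ≈ 2600 mg/L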